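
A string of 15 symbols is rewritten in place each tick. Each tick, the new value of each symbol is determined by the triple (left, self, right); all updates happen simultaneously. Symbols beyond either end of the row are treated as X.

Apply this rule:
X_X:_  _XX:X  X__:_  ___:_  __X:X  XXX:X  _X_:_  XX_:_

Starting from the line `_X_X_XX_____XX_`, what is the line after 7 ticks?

_____XX__XXXXXX

_____X_____XX__
____X_____XX__X
___X_____XX__XX
__X_____XX__XXX
_X_____XX__XXXX
______XX__XXXXX
_____XX__XXXXXX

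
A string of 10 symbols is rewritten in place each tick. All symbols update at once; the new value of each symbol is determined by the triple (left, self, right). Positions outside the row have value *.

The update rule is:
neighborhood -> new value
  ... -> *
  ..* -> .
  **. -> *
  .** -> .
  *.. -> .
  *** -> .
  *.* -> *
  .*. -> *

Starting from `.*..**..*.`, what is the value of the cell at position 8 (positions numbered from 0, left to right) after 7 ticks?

**...*..**
.*.*.*....
******.**.
.....**.**
.***..**..
*..*...*..
*..*.*.*..
position 8 holds .

.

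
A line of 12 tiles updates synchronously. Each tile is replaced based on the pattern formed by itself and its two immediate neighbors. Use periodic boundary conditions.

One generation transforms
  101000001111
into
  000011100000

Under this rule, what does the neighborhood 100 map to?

0

At position 3 the neighborhood is 100; the next row has 0 there.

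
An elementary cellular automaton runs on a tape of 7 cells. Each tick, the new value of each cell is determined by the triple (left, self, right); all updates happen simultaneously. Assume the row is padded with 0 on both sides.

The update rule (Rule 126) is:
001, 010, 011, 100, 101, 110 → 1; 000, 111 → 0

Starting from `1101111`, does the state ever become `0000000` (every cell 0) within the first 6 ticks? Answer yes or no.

1111001
1001111
1111001  (repeats tick 1; period 2)
tick 6: 1001111
tick 6 is 1001111, still not uniform 0

no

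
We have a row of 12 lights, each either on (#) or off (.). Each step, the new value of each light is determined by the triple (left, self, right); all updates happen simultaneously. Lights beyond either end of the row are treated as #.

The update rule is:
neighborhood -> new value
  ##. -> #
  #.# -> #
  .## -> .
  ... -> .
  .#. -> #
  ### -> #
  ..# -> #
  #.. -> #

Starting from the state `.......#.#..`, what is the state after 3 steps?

###.###.####

#.....######
##...#.#####
###.###.####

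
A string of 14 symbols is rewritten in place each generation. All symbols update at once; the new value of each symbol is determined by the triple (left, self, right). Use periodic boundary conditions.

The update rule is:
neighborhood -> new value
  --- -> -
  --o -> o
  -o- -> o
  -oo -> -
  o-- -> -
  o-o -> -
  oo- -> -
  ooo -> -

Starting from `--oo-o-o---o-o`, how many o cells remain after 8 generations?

6

-o---o-o--oo-o
-o--oo-o-o---o
-o-o---o-o--oo
-o-o--oo-o-o--
oo-o-o---o-o--
---o-o--oo-o-o
--oo-o-o---o-o  (repeats generation 0; period 7)
generation 8: -o---o-o--oo-o
count of o: 6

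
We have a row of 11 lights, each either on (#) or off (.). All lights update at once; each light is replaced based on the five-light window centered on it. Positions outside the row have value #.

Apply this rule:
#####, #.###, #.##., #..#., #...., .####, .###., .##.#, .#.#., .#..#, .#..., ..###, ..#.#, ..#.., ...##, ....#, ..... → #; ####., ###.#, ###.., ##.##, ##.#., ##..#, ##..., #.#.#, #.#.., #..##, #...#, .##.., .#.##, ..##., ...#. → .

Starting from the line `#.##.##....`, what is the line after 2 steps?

step 1: ..##.#..###
step 2: ...#..#.###

...#..#.###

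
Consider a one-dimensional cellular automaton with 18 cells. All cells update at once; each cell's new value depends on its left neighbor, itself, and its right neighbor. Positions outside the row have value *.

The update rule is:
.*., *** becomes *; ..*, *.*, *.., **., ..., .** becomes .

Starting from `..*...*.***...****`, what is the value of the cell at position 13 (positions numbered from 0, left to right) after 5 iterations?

..*...*..*.....***
..*...*..*......**
..*...*..*.......*
..*...*..*........
..*...*..*........
position 13 holds .

.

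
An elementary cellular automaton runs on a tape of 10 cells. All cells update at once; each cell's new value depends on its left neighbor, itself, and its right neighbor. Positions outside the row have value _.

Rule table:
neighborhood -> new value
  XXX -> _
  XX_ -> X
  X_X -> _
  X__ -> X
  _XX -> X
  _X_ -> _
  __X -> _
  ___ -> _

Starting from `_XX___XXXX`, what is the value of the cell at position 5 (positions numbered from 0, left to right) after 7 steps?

_XXX__X__X
_X_XX__X__
___XXX__X_
___X_XX__X
_____XXX__
_____X_XX_
_______XXX
position 5 holds _

_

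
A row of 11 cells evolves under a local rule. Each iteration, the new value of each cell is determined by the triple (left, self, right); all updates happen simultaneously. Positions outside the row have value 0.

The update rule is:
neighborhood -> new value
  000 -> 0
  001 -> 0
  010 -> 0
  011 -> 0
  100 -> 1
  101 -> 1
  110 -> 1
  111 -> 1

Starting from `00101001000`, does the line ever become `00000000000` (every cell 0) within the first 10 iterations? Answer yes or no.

iteration 1: 00010100100
iteration 2: 00001010010
iteration 3: 00000101001
iteration 4: 00000010100
iteration 5: 00000001010
iteration 6: 00000000101
iteration 7: 00000000010
iteration 8: 00000000001
iteration 9: 00000000000
all cells are 0 at iteration 9

yes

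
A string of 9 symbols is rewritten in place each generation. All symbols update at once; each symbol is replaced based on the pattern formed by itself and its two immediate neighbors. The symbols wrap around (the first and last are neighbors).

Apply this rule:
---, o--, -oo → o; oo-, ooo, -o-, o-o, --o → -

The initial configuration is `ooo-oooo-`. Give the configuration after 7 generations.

oooo----o

generation 1: o---o----
generation 2: -oo--ooo-
generation 3: -o-o-o--o
generation 4: ------o--
generation 5: ooooo--oo
generation 6: -----o-o-
generation 7: oooo----o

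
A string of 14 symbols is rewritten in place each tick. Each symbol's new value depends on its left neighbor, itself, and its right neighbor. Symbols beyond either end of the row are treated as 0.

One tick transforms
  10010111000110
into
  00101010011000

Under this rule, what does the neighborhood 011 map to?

0

At position 5 the neighborhood is 011; the next row has 0 there.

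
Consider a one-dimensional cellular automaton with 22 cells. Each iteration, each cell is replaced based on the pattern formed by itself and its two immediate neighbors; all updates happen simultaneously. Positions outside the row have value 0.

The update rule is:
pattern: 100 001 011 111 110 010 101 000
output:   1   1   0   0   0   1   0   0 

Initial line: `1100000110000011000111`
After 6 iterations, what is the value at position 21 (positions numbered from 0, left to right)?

0

0010001001000100101000
0111011111101111101100
1000000000000000000010
1100000000000000000111
0010000000000000001000
0111000000000000011100
position 21 holds 0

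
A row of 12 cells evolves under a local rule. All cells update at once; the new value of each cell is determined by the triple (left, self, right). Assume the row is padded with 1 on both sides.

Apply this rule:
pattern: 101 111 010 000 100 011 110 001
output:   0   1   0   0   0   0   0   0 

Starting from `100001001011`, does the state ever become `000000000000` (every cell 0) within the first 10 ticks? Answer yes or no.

yes

tick 1: 000000000001
tick 2: 000000000000
all cells are 0 at tick 2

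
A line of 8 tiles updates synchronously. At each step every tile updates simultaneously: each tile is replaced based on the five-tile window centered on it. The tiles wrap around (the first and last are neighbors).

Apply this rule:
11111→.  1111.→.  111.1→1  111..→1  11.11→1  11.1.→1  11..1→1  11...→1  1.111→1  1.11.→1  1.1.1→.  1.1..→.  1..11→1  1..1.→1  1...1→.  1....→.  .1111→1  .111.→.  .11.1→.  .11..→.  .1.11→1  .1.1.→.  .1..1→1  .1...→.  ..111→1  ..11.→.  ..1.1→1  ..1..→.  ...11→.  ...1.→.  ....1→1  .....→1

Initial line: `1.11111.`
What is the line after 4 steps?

11..11.1

step 1: .111..11
step 2: 11.111..
step 3: ..11.111
step 4: 11..11.1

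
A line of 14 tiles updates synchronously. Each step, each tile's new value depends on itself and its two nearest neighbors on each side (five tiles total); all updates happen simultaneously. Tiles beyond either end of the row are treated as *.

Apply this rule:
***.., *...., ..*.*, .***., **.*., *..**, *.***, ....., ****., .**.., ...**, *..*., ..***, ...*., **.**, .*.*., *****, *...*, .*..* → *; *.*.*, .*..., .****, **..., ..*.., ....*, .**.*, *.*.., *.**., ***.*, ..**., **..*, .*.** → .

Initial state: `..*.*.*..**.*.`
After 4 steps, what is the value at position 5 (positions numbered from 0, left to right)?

*

.***.*.**..*..
***.*...*.*.**
**.*..****..*.
*.*.***.**.**.
position 5 holds *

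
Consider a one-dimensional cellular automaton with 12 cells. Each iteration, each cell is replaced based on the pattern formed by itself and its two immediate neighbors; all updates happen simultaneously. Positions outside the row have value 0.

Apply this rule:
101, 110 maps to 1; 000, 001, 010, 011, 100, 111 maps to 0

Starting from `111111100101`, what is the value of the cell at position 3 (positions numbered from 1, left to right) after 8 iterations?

0

000000100010
000000000000
000000000000  (fixed point — unchanged through iteration 8)
position 3 holds 0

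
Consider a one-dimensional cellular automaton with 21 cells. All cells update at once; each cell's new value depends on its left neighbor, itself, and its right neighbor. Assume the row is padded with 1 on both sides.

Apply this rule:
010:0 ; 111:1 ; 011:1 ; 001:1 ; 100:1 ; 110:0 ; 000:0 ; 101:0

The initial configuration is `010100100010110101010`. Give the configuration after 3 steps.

011101000110001000011

step 1: 000011010100100000000
step 2: 100110000011010000001
step 3: 011101000110001000011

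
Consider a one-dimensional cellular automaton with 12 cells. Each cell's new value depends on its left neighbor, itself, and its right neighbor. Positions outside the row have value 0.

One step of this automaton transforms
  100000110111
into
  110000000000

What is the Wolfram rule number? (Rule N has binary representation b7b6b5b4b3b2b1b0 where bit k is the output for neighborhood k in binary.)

20

position 10: 111 → 0  (bit 7 = 0)
position 7: 110 → 0  (bit 6 = 0)
position 8: 101 → 0  (bit 5 = 0)
position 1: 100 → 1  (bit 4 = 1)
position 6: 011 → 0  (bit 3 = 0)
position 0: 010 → 1  (bit 2 = 1)
position 5: 001 → 0  (bit 1 = 0)
position 2: 000 → 0  (bit 0 = 0)
bits b7..b0 = 00010100 = 20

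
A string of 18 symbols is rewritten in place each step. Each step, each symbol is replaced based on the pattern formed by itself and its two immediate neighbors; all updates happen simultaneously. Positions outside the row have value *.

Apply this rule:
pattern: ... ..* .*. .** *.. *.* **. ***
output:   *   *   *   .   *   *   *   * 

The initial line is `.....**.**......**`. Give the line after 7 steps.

***********.**.***

step 1: *****.**.*******.*
step 2: ******.**.*******.
step 3: *******.**.*******
step 4: ********.**.******
step 5: *********.**.*****
step 6: **********.**.****
step 7: ***********.**.***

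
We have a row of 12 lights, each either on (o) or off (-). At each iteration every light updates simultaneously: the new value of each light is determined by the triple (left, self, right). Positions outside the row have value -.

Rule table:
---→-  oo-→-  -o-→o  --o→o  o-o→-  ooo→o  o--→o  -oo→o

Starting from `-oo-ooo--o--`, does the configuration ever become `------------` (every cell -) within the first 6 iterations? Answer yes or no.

no

oo--oo-oooo-
o-ooo--ooo-o
o-oo-oooo--o
o-o--ooo-ooo
o-ooooo--oo-
o-oooo-ooo-o
iteration 6 is o-oooo-ooo-o, still not uniform -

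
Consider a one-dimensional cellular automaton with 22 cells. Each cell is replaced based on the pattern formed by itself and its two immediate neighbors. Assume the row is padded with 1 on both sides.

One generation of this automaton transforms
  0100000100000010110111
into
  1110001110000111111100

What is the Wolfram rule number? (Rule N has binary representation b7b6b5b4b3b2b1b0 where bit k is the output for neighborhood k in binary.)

position 20: 111 → 0  (bit 7 = 0)
position 17: 110 → 1  (bit 6 = 1)
position 0: 101 → 1  (bit 5 = 1)
position 2: 100 → 1  (bit 4 = 1)
position 16: 011 → 1  (bit 3 = 1)
position 1: 010 → 1  (bit 2 = 1)
position 6: 001 → 1  (bit 1 = 1)
position 3: 000 → 0  (bit 0 = 0)
bits b7..b0 = 01111110 = 126

126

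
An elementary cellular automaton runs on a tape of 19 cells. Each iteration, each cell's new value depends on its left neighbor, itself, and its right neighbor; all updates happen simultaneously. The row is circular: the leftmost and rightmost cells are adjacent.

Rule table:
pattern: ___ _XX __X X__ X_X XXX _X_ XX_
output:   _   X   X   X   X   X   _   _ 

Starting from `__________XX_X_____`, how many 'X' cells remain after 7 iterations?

iteration 1: _________XX_X_X____
iteration 2: ________XX_X_X_X___
iteration 3: _______XX_X_X_X_X__
iteration 4: ______XX_X_X_X_X_X_
iteration 5: _____XX_X_X_X_X_X_X
iteration 6: X___XX_X_X_X_X_X_X_
iteration 7: _X_XX_X_X_X_X_X_X_X
count of X: 10

10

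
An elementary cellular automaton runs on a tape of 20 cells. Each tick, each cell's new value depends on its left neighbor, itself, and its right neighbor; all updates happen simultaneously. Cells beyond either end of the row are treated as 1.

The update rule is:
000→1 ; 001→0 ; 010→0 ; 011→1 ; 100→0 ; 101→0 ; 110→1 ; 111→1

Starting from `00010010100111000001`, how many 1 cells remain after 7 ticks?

tick 1: 01000000000111011101
tick 2: 00011111110111011101
tick 3: 01011111110111011101
tick 4: 00011111110111011101  (repeats tick 2; period 2)
tick 7: 01011111110111011101
count of 1: 15

15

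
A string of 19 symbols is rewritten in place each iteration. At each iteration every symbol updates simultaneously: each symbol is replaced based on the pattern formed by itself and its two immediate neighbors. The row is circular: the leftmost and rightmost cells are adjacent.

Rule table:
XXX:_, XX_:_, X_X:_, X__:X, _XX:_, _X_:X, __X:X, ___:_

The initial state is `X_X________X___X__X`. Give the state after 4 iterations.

______XX___X____X__

iteration 1: __XX______XXX_XXXX_
iteration 2: _X__X____X________X
iteration 3: _XXXXX__XXX______XX
iteration 4: ______XX___X____X__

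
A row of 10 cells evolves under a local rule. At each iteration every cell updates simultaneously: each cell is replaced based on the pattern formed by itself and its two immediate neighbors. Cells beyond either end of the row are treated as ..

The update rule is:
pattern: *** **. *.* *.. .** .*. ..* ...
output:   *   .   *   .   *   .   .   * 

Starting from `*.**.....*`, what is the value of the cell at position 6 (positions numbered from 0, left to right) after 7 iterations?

*

iteration 1: .**..***..
iteration 2: .*...**..*
iteration 3: ...*.*....
iteration 4: **..*..***
iteration 5: *......**.
iteration 6: ..****.*..
iteration 7: *.***.*..*
position 6 holds *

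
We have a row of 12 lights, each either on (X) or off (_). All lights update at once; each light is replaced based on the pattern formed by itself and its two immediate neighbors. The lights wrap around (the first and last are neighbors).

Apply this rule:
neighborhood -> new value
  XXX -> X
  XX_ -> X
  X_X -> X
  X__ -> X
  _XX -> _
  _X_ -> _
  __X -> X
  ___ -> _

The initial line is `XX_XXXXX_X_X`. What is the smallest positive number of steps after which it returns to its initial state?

12

step 1: XXX_XXXXX_X_
step 2: _XXX_XXXXX_X
step 3: X_XXX_XXXXX_
step 4: _X_XXX_XXXXX
step 5: X_X_XXX_XXXX
step 6: XX_X_XXX_XXX
step 7: XXX_X_XXX_XX
step 8: XXXX_X_XXX_X
step 9: XXXXX_X_XXX_
step 10: _XXXXX_X_XXX
step 11: X_XXXXX_X_XX
step 12: XX_XXXXX_X_X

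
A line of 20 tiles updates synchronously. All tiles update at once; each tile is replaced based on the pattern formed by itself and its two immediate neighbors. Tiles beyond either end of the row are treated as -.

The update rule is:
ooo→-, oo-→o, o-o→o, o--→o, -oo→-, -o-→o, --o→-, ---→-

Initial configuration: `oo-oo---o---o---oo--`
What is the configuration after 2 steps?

--oo-oo--oo--oo---oo

-oo-oo--oo--oo---oo-
--oo-oo--oo--oo---oo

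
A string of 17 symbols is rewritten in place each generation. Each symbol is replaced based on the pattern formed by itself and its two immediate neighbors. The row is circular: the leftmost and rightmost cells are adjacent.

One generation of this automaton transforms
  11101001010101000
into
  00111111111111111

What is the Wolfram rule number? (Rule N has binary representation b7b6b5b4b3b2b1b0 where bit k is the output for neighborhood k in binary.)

119

position 1: 111 → 0  (bit 7 = 0)
position 2: 110 → 1  (bit 6 = 1)
position 3: 101 → 1  (bit 5 = 1)
position 5: 100 → 1  (bit 4 = 1)
position 0: 011 → 0  (bit 3 = 0)
position 4: 010 → 1  (bit 2 = 1)
position 6: 001 → 1  (bit 1 = 1)
position 15: 000 → 1  (bit 0 = 1)
bits b7..b0 = 01110111 = 119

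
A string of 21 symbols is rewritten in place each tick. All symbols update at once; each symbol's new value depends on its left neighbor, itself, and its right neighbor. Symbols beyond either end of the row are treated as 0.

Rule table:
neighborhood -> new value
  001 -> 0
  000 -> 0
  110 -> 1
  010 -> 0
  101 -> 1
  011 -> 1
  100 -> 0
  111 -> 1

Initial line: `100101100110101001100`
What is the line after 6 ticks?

tick 1: 000011100111010001100
tick 2: 000011100111100001100
tick 3: 000011100111100001100  (fixed point — unchanged through tick 6)

000011100111100001100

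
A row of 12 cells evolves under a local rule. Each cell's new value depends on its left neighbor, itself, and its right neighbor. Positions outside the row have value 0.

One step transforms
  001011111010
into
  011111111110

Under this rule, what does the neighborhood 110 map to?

1

At position 8 the neighborhood is 110; the next row has 1 there.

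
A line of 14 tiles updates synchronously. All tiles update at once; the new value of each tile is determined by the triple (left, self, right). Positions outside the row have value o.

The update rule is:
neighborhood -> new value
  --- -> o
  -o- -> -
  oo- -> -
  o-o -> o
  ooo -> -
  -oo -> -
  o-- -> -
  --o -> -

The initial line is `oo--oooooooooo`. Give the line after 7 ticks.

tick 1: --------------
tick 2: -oooooooooooo-
tick 3: o------------o
tick 4: --oooooooooo--
tick 5: --------------  (repeats tick 1; period 4)
tick 7: o------------o

o------------o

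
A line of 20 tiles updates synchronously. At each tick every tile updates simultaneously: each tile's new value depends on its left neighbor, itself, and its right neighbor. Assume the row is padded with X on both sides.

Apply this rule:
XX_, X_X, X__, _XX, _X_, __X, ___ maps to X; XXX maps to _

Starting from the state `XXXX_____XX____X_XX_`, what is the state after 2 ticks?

___XXXXXXXXXXXXXXXXX
XXXX________________

XXXX________________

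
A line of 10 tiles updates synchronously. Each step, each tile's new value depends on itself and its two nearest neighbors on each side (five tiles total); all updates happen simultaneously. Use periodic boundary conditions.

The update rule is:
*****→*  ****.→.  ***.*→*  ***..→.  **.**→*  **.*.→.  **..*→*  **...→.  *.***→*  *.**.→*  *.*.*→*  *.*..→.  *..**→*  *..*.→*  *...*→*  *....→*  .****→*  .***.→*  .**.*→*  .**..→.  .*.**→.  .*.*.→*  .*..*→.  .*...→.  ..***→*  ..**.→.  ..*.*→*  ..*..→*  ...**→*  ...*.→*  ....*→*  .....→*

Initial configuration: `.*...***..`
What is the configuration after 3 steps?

**.****..*
*****..***
***..*****

***..*****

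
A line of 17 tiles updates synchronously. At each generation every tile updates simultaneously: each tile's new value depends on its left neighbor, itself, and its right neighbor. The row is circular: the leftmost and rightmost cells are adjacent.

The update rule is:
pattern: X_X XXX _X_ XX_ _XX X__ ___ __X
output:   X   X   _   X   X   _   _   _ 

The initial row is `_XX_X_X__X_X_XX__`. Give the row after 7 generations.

_XXXX______XXXX__

_XXX_X____X_XXX__
_XXXX______XXXX__
_XXXX______XXXX__  (fixed point — unchanged through generation 7)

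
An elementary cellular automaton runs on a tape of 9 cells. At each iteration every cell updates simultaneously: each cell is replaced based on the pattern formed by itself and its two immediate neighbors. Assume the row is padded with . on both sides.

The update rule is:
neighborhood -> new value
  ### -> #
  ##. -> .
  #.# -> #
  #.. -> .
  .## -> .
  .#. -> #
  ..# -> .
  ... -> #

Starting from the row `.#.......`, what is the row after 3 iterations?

...#.##..

.#.######
.##.####.
...#.##..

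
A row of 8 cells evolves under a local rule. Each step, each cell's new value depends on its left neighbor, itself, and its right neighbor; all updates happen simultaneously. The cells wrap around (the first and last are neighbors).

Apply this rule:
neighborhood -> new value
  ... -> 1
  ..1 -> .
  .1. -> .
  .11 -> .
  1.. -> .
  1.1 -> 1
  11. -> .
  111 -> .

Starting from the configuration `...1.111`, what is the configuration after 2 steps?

step 1: .1..1...
step 2: ......11

......11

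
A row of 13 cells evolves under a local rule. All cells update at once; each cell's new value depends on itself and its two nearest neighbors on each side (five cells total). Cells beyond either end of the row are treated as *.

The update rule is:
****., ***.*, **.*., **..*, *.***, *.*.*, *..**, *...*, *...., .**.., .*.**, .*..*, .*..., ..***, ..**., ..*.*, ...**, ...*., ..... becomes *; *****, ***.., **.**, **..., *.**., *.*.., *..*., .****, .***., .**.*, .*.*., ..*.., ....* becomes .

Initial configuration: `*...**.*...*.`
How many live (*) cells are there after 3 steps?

6

step 1: ..***.*.*****
step 2: ***.*****....
step 3: .**.*..*..*.*
count of *: 6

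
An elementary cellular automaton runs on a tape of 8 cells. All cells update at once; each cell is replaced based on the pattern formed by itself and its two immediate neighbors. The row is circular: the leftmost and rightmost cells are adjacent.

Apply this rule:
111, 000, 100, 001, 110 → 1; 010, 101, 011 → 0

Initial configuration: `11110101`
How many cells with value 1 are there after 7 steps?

6

11110000
01111111
00111111
11011111
11001111
11110111
11110011
count of 1: 6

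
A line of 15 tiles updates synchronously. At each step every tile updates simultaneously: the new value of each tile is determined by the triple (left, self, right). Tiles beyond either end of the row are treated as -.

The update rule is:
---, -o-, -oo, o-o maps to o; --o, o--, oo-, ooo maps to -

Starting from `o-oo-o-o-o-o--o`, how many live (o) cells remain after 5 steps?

ooo-oooooooo--o
o--oo---------o
o--o--ooooooo-o
o--o--o------oo
o--o--o-oooo-o-
count of o: 8

8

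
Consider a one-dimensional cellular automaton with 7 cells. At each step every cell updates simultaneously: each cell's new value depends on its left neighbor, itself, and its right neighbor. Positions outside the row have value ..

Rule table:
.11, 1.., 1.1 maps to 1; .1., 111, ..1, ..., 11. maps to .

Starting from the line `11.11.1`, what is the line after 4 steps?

..1.1.1

step 1: 1.11.1.
step 2: .11.1.1
step 3: .1.1.1.
step 4: ..1.1.1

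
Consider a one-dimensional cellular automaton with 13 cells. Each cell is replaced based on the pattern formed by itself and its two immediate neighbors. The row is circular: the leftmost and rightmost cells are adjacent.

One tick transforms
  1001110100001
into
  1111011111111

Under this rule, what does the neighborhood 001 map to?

1

At position 2 the neighborhood is 001; the next row has 1 there.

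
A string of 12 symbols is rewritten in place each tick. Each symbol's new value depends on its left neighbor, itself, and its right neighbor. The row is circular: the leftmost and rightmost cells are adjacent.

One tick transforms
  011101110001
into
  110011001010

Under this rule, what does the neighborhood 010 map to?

0

At position 11 the neighborhood is 010; the next row has 0 there.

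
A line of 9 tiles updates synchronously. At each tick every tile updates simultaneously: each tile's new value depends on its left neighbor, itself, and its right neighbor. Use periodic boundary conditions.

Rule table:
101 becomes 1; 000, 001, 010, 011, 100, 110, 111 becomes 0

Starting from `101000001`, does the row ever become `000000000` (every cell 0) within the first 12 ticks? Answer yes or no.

tick 1: 010000000
tick 2: 000000000
all cells are 0 at tick 2

yes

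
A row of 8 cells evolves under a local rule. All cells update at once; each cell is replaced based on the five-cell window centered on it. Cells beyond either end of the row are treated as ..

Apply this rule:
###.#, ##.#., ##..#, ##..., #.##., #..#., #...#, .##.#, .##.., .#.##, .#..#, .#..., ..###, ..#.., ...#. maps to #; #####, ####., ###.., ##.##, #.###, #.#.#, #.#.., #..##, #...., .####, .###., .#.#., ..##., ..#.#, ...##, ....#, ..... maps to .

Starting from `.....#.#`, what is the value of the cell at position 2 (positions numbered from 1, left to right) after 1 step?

.

step 1: ....#...
position 2 holds .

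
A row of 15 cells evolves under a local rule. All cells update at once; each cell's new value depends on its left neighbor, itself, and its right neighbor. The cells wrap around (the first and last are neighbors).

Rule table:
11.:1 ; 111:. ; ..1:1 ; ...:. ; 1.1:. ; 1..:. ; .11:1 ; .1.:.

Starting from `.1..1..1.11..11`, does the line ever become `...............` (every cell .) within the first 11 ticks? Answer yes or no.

...1..1..11.111
..1..1..111.1.1
.1..1..11.1....
1..1..111......
..1..11.1.....1
.1..111......1.
1..11.1.....1..
..111......1..1
.11.1.....1..1.
111......1..1..
1.1.....1..1..1
tick 11 is 1.1.....1..1..1, still not uniform .

no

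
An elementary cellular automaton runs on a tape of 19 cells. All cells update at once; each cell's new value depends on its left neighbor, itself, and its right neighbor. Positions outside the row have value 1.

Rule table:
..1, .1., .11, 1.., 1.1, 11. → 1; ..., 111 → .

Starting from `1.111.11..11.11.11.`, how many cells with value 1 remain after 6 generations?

10

111.111111111111111
..111..............
111.11............1
..11111..........11
111...11........11.
..11.1111......1111
count of 1: 10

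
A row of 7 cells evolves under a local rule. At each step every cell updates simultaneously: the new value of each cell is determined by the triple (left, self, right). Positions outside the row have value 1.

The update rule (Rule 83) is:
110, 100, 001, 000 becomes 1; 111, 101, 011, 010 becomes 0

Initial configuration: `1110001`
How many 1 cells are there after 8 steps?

5

step 1: 0011110
step 2: 1100010
step 3: 0111100
step 4: 0000111
step 5: 1111000
step 6: 0001111
step 7: 1110000
step 8: 0011111
count of 1: 5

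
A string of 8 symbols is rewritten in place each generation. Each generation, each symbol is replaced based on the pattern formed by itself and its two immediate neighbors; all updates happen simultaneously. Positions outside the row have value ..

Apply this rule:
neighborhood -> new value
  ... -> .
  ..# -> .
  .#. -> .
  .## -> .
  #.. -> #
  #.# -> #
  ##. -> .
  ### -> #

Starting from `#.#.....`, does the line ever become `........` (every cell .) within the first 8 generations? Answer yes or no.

yes

.#.#....
..#.#...
...#.#..
....#.#.
.....#.#
......#.
.......#
........
all cells are . at generation 8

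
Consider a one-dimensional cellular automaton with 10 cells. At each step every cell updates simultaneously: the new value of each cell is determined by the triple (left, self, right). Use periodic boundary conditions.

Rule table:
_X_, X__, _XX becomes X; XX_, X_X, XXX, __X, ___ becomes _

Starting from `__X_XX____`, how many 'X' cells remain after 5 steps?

step 1: __X_X_X___
step 2: __X_X_XX__
step 3: __X_X_X_X_
step 4: __X_X_X_XX
step 5: X_X_X_X_X_
count of X: 5

5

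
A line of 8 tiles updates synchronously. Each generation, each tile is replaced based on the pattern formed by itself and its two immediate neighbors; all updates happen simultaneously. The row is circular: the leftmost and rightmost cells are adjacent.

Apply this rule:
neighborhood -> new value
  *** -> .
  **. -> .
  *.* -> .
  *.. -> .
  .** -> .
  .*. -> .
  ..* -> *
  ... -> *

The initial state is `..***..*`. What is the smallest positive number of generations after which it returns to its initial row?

generation 1: .*....*.
generation 2: *..***..
generation 3: ..*....*
generation 4: .*..***.
generation 5: *..*....
generation 6: ..*..***
generation 7: .*..*...
generation 8: *..*..**
generation 9: ..*..*..
generation 10: **..*..*
generation 11: ...*..*.
generation 12: ***..*..
generation 13: ....*..*
generation 14: .***..*.
generation 15: *....*..
generation 16: ..***..*

16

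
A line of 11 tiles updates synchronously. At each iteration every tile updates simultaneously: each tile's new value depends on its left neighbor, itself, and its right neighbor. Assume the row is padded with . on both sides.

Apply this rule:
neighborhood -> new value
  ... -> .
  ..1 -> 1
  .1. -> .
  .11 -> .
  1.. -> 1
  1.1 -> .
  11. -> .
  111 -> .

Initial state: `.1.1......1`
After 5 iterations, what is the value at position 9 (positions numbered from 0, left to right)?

iteration 1: 1...1....1.
iteration 2: .1.1.1..1.1
iteration 3: 1.....11...
iteration 4: .1...1..1..
iteration 5: 1.1.1.11.1.
position 9 holds 1

1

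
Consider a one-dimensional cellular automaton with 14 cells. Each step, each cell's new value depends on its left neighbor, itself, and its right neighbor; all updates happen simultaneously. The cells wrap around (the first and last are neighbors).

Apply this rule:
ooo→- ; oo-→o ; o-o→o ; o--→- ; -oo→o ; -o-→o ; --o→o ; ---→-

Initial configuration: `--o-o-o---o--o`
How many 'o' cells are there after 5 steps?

8

-oooooo--oo-oo
oo----o-oooooo
-o---oooo-----
oo--oo--o-----
oo-ooo-oo----o
count of o: 8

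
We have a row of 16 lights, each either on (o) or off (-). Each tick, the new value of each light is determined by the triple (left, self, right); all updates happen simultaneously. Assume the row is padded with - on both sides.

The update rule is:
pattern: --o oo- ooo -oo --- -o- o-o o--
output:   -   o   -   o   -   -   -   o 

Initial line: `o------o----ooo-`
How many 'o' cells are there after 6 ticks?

3

tick 1: -o------o---o-oo
tick 2: --o------o----oo
tick 3: ---o------o---oo
tick 4: ----o------o--oo
tick 5: -----o------o-oo
tick 6: ------o-------oo
count of o: 3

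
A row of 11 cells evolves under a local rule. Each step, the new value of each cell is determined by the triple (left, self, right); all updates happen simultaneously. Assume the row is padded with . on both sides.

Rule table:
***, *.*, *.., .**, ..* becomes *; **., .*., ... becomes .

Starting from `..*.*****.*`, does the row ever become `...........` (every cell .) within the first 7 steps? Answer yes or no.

.*.*****.*.
*.*****.*.*
.*****.*.*.
*****.*.*.*
****.*.*.*.
***.*.*.*.*
**.*.*.*.*.
step 7 is **.*.*.*.*., still not uniform .

no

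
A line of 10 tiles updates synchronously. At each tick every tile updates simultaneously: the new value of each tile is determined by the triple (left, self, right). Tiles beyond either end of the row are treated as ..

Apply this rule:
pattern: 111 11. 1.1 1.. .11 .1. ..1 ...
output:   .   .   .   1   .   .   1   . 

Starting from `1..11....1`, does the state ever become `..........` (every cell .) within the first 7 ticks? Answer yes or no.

no

tick 1: .11..1..1.
tick 2: 1..11.11.1
tick 3: .11.......
tick 4: 1..1......
tick 5: .11.1.....
tick 6: 1....1....
tick 7: .1..1.1...
tick 7 is .1..1.1..., still not uniform .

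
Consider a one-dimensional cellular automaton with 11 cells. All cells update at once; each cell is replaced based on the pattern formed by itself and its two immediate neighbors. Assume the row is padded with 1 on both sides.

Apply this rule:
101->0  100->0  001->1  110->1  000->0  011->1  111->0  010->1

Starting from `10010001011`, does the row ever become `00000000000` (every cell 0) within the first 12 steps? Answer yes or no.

10110011010
10110111010
10110101010
10110101010  (fixed point — unchanged through step 12)
step 12 is 10110101010, still not uniform 0

no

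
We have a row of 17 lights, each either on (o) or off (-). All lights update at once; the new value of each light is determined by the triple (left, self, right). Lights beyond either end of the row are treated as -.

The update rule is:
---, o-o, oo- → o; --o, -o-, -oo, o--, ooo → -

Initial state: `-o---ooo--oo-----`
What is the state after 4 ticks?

--o--o---oooo---o

---o---o---o-oooo
oo---o---o--o---o
-o-o---o------o--
--o--o---oooo---o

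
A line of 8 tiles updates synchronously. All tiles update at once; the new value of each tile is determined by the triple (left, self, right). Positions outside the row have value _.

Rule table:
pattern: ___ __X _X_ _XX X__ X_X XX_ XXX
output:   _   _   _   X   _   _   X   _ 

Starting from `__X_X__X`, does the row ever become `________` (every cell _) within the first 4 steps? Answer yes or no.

________
all cells are _ at step 1

yes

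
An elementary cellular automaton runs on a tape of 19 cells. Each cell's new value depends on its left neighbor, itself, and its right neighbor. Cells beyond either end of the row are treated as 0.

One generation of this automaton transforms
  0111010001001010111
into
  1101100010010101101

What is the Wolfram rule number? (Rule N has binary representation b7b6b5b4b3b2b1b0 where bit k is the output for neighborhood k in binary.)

106

position 2: 111 → 0  (bit 7 = 0)
position 3: 110 → 1  (bit 6 = 1)
position 4: 101 → 1  (bit 5 = 1)
position 6: 100 → 0  (bit 4 = 0)
position 1: 011 → 1  (bit 3 = 1)
position 5: 010 → 0  (bit 2 = 0)
position 0: 001 → 1  (bit 1 = 1)
position 7: 000 → 0  (bit 0 = 0)
bits b7..b0 = 01101010 = 106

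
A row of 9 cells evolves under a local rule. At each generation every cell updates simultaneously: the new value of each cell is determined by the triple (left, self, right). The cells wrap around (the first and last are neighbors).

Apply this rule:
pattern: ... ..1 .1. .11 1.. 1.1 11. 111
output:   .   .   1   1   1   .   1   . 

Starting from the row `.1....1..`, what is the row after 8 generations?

.11...11.
.111..111
.1.11.1.1
.1.11.1.1  (fixed point — unchanged through generation 8)

.1.11.1.1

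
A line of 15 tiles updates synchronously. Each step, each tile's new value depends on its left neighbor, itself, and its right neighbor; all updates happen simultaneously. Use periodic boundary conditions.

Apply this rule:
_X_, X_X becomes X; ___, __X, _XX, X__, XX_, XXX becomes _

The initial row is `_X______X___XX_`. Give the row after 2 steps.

_X______X______
_X______X______

_X______X______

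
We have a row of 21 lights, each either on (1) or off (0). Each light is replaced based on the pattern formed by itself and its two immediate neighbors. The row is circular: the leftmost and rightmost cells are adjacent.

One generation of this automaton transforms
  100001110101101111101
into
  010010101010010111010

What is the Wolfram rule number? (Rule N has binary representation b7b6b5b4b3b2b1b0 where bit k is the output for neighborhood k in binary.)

178

position 6: 111 → 1  (bit 7 = 1)
position 0: 110 → 0  (bit 6 = 0)
position 8: 101 → 1  (bit 5 = 1)
position 1: 100 → 1  (bit 4 = 1)
position 5: 011 → 0  (bit 3 = 0)
position 9: 010 → 0  (bit 2 = 0)
position 4: 001 → 1  (bit 1 = 1)
position 2: 000 → 0  (bit 0 = 0)
bits b7..b0 = 10110010 = 178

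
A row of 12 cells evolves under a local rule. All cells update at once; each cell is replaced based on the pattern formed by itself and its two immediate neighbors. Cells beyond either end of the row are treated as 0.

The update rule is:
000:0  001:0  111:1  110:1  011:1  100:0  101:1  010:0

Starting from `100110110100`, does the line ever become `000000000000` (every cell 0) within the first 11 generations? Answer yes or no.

no

generation 1: 000111111000
generation 2: 000111111000  (fixed point — unchanged through generation 11)
generation 11 is 000111111000, still not uniform 0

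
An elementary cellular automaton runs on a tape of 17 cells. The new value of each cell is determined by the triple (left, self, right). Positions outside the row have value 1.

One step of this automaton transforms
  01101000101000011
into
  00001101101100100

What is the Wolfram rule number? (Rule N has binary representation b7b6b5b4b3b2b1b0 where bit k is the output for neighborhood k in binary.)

position 16: 111 → 0  (bit 7 = 0)
position 2: 110 → 0  (bit 6 = 0)
position 0: 101 → 0  (bit 5 = 0)
position 5: 100 → 1  (bit 4 = 1)
position 1: 011 → 0  (bit 3 = 0)
position 4: 010 → 1  (bit 2 = 1)
position 7: 001 → 1  (bit 1 = 1)
position 6: 000 → 0  (bit 0 = 0)
bits b7..b0 = 00010110 = 22

22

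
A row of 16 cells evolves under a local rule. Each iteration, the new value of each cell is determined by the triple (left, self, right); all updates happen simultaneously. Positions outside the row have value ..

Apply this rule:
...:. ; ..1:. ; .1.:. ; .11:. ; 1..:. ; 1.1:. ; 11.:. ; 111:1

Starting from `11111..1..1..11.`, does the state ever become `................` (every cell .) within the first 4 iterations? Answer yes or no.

.111............
..1.............
................
all cells are . at iteration 3

yes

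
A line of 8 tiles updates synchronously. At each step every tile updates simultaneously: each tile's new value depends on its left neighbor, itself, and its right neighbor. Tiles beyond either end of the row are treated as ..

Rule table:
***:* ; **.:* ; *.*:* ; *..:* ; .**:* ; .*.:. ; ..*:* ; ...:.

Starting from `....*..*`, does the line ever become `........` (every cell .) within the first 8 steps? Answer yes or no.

...*.**.
..*.****
.*.*****
*.******
.*******
********
********  (fixed point — unchanged through step 8)
step 8 is ********, still not uniform .

no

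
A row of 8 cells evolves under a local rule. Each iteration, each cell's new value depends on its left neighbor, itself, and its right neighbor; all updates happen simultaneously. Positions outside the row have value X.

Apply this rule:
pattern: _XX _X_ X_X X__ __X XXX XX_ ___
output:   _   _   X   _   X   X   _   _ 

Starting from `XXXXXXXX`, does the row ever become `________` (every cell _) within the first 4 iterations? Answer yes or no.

no

XXXXXXXX  (fixed point — unchanged through iteration 4)
iteration 4 is XXXXXXXX, still not uniform _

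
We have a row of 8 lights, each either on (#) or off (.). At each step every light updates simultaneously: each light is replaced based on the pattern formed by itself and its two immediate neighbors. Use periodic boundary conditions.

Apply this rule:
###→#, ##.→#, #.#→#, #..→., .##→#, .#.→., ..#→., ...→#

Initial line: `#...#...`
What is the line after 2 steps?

..#...#.
#...#...

#...#...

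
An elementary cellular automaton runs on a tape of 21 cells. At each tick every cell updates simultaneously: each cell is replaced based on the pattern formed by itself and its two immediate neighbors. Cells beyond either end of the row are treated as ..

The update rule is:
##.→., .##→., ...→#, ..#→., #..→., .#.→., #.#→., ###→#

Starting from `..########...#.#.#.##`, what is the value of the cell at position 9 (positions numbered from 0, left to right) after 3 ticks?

#..######..#.........
....####.....########
###..##..###..######.
position 9 holds #

#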